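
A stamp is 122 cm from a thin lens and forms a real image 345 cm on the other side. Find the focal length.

f = 90.1 cm (converging)

Real image ⇒ d_i = +345 cm.
1/f = 1/d_o + 1/d_i = 1/(122) + 1/(345) = 0.01110, so f = 90.1 cm.
Since f is positive, the thin lens is converging.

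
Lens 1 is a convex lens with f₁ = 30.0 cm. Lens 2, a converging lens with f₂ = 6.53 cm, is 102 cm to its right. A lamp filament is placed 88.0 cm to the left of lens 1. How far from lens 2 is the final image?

7.38 cm

Lens 1: 1/d_i1 = 1/f₁ − 1/d_o1 = 1/(30.0) − 1/(88.0) = 0.02197, so d_i1 = 45.52 cm.
The intermediate image is 45.52 cm to the right of lens 1, which is 102 − (45.52) = 56.48 cm to the left of lens 2, so d_o2 = +56.48 cm.
Lens 2: 1/d_i2 = 1/f₂ − 1/d_o2 = 1/(6.53) − 1/(56.48) = 0.1354, so d_i2 = 7.38 cm.
The final image is real, 7.38 cm to the right of lens 2 (overall magnification ≈ 0.068).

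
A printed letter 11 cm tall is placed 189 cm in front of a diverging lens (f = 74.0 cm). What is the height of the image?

For a diverging lens, f = -74.0 cm.
1/d_i = 1/f − 1/d_o = 1/(-74.00) − 1/(189) = -0.01880, so d_i = -53.18 cm.
m = −d_i/d_o = +0.2814.
|h_i| = |m|·h_o = 0.2814 × 11 = 3.10 cm. The image is virtual, upright and reduced, on the same side as the object.

3.10 cm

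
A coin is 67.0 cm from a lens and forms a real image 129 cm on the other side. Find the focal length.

Real image ⇒ d_i = +129 cm.
1/f = 1/d_o + 1/d_i = 1/(67.0) + 1/(129) = 0.02268, so f = 44.1 cm.
Since f is positive, the lens is converging.

f = 44.1 cm (converging)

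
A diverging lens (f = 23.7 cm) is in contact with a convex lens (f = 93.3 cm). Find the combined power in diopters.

P₁ = 1/f₁ = 1/(-0.237 m) = -4.219 D; P₂ = 1/f₂ = 1/(0.933 m) = +1.072 D.
For thin lenses in contact, P = P₁ + P₂ = (-4.219) + (+1.072) = -3.15 D.

P = -3.15 D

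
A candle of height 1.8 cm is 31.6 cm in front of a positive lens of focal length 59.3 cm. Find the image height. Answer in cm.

3.85 cm

1/d_i = 1/f − 1/d_o = 1/(59.30) − 1/(31.6) = -0.01478, so d_i = -67.65 cm.
m = −d_i/d_o = +2.141.
|h_i| = |m|·h_o = 2.141 × 1.8 = 3.85 cm. The image is virtual, upright and enlarged, on the same side as the object.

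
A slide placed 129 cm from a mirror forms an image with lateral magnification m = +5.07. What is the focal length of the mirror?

m = −d_i/d_o ⇒ d_i = −m·d_o = −(+5.07)·(129) = -654.0 cm.
1/f = 1/d_o + 1/d_i = 1/(129) + 1/(-654.0) = 0.006223, so f = 161 cm.
Since f is positive, the mirror is concave.

f = 161 cm (concave)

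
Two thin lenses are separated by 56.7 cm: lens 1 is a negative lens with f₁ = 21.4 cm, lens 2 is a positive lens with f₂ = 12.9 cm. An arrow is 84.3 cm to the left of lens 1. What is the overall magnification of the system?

f₁ = −21.4 cm (diverging).
Lens 1: 1/d_i1 = 1/(-21.4) − 1/(84.3) = -0.05859, so d_i1 = -17.07 cm; m₁ = −d_i1/d_o1 = +0.2025.
d_o2 = 56.7 − (-17.07) = 73.77 cm.
Lens 2: 1/d_i2 = 1/(12.9) − 1/(73.77) = 0.06396, so d_i2 = 15.63 cm; m₂ = −d_i2/d_o2 = -0.2119.
m = m₁·m₂ = (+0.2025)(-0.2119) = -0.0429.

m = -0.0429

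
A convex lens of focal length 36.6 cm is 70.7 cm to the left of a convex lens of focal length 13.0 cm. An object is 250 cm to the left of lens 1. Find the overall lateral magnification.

Lens 1: 1/d_i1 = 1/(36.6) − 1/(250) = 0.02332, so d_i1 = 42.88 cm; m₁ = −d_i1/d_o1 = -0.1715.
d_o2 = 70.7 − (42.88) = 27.82 cm.
Lens 2: 1/d_i2 = 1/(13.0) − 1/(27.82) = 0.04098, so d_i2 = 24.40 cm; m₂ = −d_i2/d_o2 = -0.8772.
m = m₁·m₂ = (-0.1715)(-0.8772) = +0.150.

m = +0.150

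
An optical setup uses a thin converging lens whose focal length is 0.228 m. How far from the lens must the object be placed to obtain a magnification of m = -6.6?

0.263 m

m = −d_i/d_o ⇒ d_i = −m·d_o.
1/f = 1/d_o + 1/d_i = 1/d_o − 1/(m·d_o) = (1 − 1/m)/d_o, so d_o = f(1 − 1/m) = (0.2280)(1 − 1/(-6.6)) = 0.263 m.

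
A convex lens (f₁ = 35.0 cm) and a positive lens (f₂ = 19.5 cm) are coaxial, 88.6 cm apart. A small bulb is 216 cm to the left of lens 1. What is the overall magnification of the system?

m = +0.138

Lens 1: 1/d_i1 = 1/(35.0) − 1/(216) = 0.02394, so d_i1 = 41.77 cm; m₁ = −d_i1/d_o1 = -0.1934.
d_o2 = 88.6 − (41.77) = 46.83 cm.
Lens 2: 1/d_i2 = 1/(19.5) − 1/(46.83) = 0.02993, so d_i2 = 33.41 cm; m₂ = −d_i2/d_o2 = -0.7135.
m = m₁·m₂ = (-0.1934)(-0.7135) = +0.138.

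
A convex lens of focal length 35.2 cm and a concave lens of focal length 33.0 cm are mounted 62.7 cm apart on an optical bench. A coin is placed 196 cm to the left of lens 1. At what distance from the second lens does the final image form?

Lens 1: 1/d_i1 = 1/f₁ − 1/d_o1 = 1/(35.2) − 1/(196) = 0.02331, so d_i1 = 42.91 cm.
The intermediate image is 42.91 cm to the right of lens 1, which is 62.7 − (42.91) = 19.79 cm to the left of lens 2, so d_o2 = +19.79 cm.
Lens 2 is diverging, so f₂ = −33.0 cm.
Lens 2: 1/d_i2 = 1/f₂ − 1/d_o2 = 1/(-33.0) − 1/(19.79) = -0.08083, so d_i2 = -12.4 cm.
The final image is virtual, 12.4 cm to the left of lens 2 (overall magnification ≈ -0.14).

12.4 cm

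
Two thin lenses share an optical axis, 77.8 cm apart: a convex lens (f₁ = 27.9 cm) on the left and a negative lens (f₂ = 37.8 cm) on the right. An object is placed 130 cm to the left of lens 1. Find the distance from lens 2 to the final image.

Lens 1: 1/d_i1 = 1/f₁ − 1/d_o1 = 1/(27.9) − 1/(130) = 0.02815, so d_i1 = 35.52 cm.
The intermediate image is 35.52 cm to the right of lens 1, which is 77.8 − (35.52) = 42.28 cm to the left of lens 2, so d_o2 = +42.28 cm.
Lens 2 is diverging, so f₂ = −37.8 cm.
Lens 2: 1/d_i2 = 1/f₂ − 1/d_o2 = 1/(-37.8) − 1/(42.28) = -0.05011, so d_i2 = -20.0 cm.
The final image is virtual, 20.0 cm to the left of lens 2 (overall magnification ≈ -0.13).

20.0 cm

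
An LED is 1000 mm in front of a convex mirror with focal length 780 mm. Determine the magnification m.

m = +0.438

For a convex mirror, f = -780 mm.
1/d_i = 1/f − 1/d_o = 1/(-780.0) − 1/(1000) = -0.002282, so d_i = -438.2 mm.
m = −d_i/d_o = −(-438.2)/(1000) = +0.438.
The image is virtual, upright and reduced, behind the mirror.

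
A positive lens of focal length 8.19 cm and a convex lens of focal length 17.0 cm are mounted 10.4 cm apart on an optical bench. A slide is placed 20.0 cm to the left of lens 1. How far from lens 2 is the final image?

2.88 cm

Lens 1: 1/d_i1 = 1/f₁ − 1/d_o1 = 1/(8.19) − 1/(20.0) = 0.07210, so d_i1 = 13.87 cm.
The intermediate image is 13.87 cm to the right of lens 1, which lies 3.470 cm to the right of lens 2 — a virtual object — so d_o2 = −3.470 cm.
Lens 2: 1/d_i2 = 1/f₂ − 1/d_o2 = 1/(17.0) − 1/(-3.470) = 0.3470, so d_i2 = 2.88 cm.
The final image is real, 2.88 cm to the right of lens 2 (overall magnification ≈ -0.58).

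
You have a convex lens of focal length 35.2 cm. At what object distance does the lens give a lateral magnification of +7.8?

30.7 cm

m = −d_i/d_o ⇒ d_i = −m·d_o.
1/f = 1/d_o + 1/d_i = 1/d_o − 1/(m·d_o) = (1 − 1/m)/d_o, so d_o = f(1 − 1/m) = (35.20)(1 − 1/(+7.8)) = 30.7 cm.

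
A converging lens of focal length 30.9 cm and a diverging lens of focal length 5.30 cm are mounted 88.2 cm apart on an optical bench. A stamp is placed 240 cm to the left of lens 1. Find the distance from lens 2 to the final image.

Lens 1: 1/d_i1 = 1/f₁ − 1/d_o1 = 1/(30.9) − 1/(240) = 0.02820, so d_i1 = 35.47 cm.
The intermediate image is 35.47 cm to the right of lens 1, which is 88.2 − (35.47) = 52.73 cm to the left of lens 2, so d_o2 = +52.73 cm.
Lens 2 is diverging, so f₂ = −5.30 cm.
Lens 2: 1/d_i2 = 1/f₂ − 1/d_o2 = 1/(-5.30) − 1/(52.73) = -0.2076, so d_i2 = -4.82 cm.
The final image is virtual, 4.82 cm to the left of lens 2 (overall magnification ≈ -0.013).

4.82 cm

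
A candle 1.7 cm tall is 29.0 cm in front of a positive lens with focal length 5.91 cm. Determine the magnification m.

m = -0.256

1/d_i = 1/f − 1/d_o = 1/(5.910) − 1/(29.0) = 0.1347, so d_i = 7.423 cm.
m = −d_i/d_o = −(7.423)/(29.0) = -0.256.
The image is real, inverted and reduced, on the far side of the lens.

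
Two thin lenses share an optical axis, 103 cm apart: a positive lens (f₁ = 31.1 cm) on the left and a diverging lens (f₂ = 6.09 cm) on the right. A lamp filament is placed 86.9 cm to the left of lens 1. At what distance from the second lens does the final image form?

Lens 1: 1/d_i1 = 1/f₁ − 1/d_o1 = 1/(31.1) − 1/(86.9) = 0.02065, so d_i1 = 48.43 cm.
The intermediate image is 48.43 cm to the right of lens 1, which is 103 − (48.43) = 54.57 cm to the left of lens 2, so d_o2 = +54.57 cm.
Lens 2 is diverging, so f₂ = −6.09 cm.
Lens 2: 1/d_i2 = 1/f₂ − 1/d_o2 = 1/(-6.09) − 1/(54.57) = -0.1825, so d_i2 = -5.48 cm.
The final image is virtual, 5.48 cm to the left of lens 2 (overall magnification ≈ -0.056).

5.48 cm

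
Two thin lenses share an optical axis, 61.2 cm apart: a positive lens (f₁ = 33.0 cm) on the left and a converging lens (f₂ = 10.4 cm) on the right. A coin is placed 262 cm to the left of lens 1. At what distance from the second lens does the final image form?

18.7 cm

Lens 1: 1/d_i1 = 1/f₁ − 1/d_o1 = 1/(33.0) − 1/(262) = 0.02649, so d_i1 = 37.76 cm.
The intermediate image is 37.76 cm to the right of lens 1, which is 61.2 − (37.76) = 23.44 cm to the left of lens 2, so d_o2 = +23.44 cm.
Lens 2: 1/d_i2 = 1/f₂ − 1/d_o2 = 1/(10.4) − 1/(23.44) = 0.05349, so d_i2 = 18.7 cm.
The final image is real, 18.7 cm to the right of lens 2 (overall magnification ≈ 0.11).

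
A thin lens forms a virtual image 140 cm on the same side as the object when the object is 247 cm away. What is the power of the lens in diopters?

Virtual image ⇒ d_i = −140 cm.
1/f = 1/d_o + 1/d_i = 1/(247) + 1/(-140) = -0.003094 cm⁻¹.
f = -323.2 cm = -3.232 m, so P = 1/f = -0.309 D.

P = -0.309 D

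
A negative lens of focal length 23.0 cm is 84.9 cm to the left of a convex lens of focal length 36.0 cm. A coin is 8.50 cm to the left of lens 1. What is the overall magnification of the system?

m = -0.477

f₁ = −23.0 cm (diverging).
Lens 1: 1/d_i1 = 1/(-23.0) − 1/(8.50) = -0.1611, so d_i1 = -6.206 cm; m₁ = −d_i1/d_o1 = +0.7301.
d_o2 = 84.9 − (-6.206) = 91.11 cm.
Lens 2: 1/d_i2 = 1/(36.0) − 1/(91.11) = 0.01680, so d_i2 = 59.52 cm; m₂ = −d_i2/d_o2 = -0.6532.
m = m₁·m₂ = (+0.7301)(-0.6532) = -0.477.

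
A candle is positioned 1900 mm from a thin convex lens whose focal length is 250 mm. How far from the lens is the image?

288 mm

Lens equation: 1/v = 1/f − 1/u = 1/(250.0) − 1/(1900) = 0.004000 − 0.0005263 = 0.003474, so v = 288 mm.
The image is real, inverted and reduced, on the far side of the lens.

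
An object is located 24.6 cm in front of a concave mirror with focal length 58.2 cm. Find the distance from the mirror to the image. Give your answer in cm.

42.6 cm

Mirror equation: 1/q = 1/f − 1/p = 1/(58.20) − 1/(24.6) = 0.01718 − 0.04065 = -0.02347, so q = -42.6 cm.
The image is virtual, upright and enlarged, behind the mirror.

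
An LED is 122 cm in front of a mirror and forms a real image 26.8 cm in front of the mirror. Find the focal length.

Real image ⇒ d_i = +26.8 cm.
1/f = 1/d_o + 1/d_i = 1/(122) + 1/(26.8) = 0.04551, so f = 22.0 cm.
Since f is positive, the mirror is concave.

f = 22.0 cm (concave)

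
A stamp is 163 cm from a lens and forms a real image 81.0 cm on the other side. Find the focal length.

f = 54.1 cm (converging)

Real image ⇒ d_i = +81.0 cm.
1/f = 1/d_o + 1/d_i = 1/(163) + 1/(81.0) = 0.01848, so f = 54.1 cm.
Since f is positive, the lens is converging.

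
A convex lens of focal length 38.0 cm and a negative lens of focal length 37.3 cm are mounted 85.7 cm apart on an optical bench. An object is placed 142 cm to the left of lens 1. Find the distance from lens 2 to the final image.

17.7 cm

Lens 1: 1/d_i1 = 1/f₁ − 1/d_o1 = 1/(38.0) − 1/(142) = 0.01927, so d_i1 = 51.88 cm.
The intermediate image is 51.88 cm to the right of lens 1, which is 85.7 − (51.88) = 33.82 cm to the left of lens 2, so d_o2 = +33.82 cm.
Lens 2 is diverging, so f₂ = −37.3 cm.
Lens 2: 1/d_i2 = 1/f₂ − 1/d_o2 = 1/(-37.3) − 1/(33.82) = -0.05638, so d_i2 = -17.7 cm.
The final image is virtual, 17.7 cm to the left of lens 2 (overall magnification ≈ -0.19).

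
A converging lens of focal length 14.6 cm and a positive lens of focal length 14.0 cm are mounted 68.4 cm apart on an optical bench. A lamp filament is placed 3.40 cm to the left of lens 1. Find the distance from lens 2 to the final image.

17.3 cm

Lens 1: 1/d_i1 = 1/f₁ − 1/d_o1 = 1/(14.6) − 1/(3.40) = -0.2256, so d_i1 = -4.432 cm.
The intermediate image is 4.432 cm to the left of lens 1 (virtual), which is 68.4 − (-4.432) = 72.83 cm to the left of lens 2, so d_o2 = +72.83 cm.
Lens 2: 1/d_i2 = 1/f₂ − 1/d_o2 = 1/(14.0) − 1/(72.83) = 0.05770, so d_i2 = 17.3 cm.
The final image is real, 17.3 cm to the right of lens 2 (overall magnification ≈ -0.31).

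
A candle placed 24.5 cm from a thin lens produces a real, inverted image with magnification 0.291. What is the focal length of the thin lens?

f = 5.52 cm (converging)

m = −d_i/d_o ⇒ d_i = −m·d_o = −(-0.291)·(24.5) = 7.129 cm.
1/f = 1/d_o + 1/d_i = 1/(24.5) + 1/(7.129) = 0.1811, so f = 5.52 cm.
Since f is positive, the thin lens is converging.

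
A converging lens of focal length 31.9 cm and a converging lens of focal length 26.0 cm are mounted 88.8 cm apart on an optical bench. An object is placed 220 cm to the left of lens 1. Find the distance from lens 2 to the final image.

52.5 cm

Lens 1: 1/d_i1 = 1/f₁ − 1/d_o1 = 1/(31.9) − 1/(220) = 0.02680, so d_i1 = 37.31 cm.
The intermediate image is 37.31 cm to the right of lens 1, which is 88.8 − (37.31) = 51.49 cm to the left of lens 2, so d_o2 = +51.49 cm.
Lens 2: 1/d_i2 = 1/f₂ − 1/d_o2 = 1/(26.0) − 1/(51.49) = 0.01904, so d_i2 = 52.5 cm.
The final image is real, 52.5 cm to the right of lens 2 (overall magnification ≈ 0.17).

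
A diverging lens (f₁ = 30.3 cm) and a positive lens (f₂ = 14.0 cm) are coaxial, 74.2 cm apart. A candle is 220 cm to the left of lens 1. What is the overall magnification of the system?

m = -0.0195

f₁ = −30.3 cm (diverging).
Lens 1: 1/d_i1 = 1/(-30.3) − 1/(220) = -0.03755, so d_i1 = -26.63 cm; m₁ = −d_i1/d_o1 = +0.1210.
d_o2 = 74.2 − (-26.63) = 100.8 cm.
Lens 2: 1/d_i2 = 1/(14.0) − 1/(100.8) = 0.06151, so d_i2 = 16.26 cm; m₂ = −d_i2/d_o2 = -0.1613.
m = m₁·m₂ = (+0.1210)(-0.1613) = -0.0195.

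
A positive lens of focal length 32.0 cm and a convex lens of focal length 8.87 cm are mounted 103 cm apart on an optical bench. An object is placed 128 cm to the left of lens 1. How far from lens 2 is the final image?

Lens 1: 1/d_i1 = 1/f₁ − 1/d_o1 = 1/(32.0) − 1/(128) = 0.02344, so d_i1 = 42.67 cm.
The intermediate image is 42.67 cm to the right of lens 1, which is 103 − (42.67) = 60.33 cm to the left of lens 2, so d_o2 = +60.33 cm.
Lens 2: 1/d_i2 = 1/f₂ − 1/d_o2 = 1/(8.87) − 1/(60.33) = 0.09616, so d_i2 = 10.4 cm.
The final image is real, 10.4 cm to the right of lens 2 (overall magnification ≈ 0.057).

10.4 cm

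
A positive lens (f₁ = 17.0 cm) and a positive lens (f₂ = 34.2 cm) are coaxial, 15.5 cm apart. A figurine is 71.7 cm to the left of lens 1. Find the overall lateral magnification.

m = -0.259

Lens 1: 1/d_i1 = 1/(17.0) − 1/(71.7) = 0.04488, so d_i1 = 22.28 cm; m₁ = −d_i1/d_o1 = -0.3107.
d_o2 = 15.5 − (22.28) = -6.780 cm (virtual object).
Lens 2: 1/d_i2 = 1/(34.2) − 1/(-6.780) = 0.1767, so d_i2 = 5.658 cm; m₂ = −d_i2/d_o2 = +0.8346.
m = m₁·m₂ = (-0.3107)(+0.8346) = -0.259.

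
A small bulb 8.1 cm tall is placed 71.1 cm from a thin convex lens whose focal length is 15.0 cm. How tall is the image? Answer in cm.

1/d_i = 1/f − 1/d_o = 1/(15.00) − 1/(71.1) = 0.05260, so d_i = 19.01 cm.
m = −d_i/d_o = -0.2674.
|h_i| = |m|·h_o = 0.2674 × 8.1 = 2.17 cm. The image is real, inverted and reduced, on the far side of the lens.

2.17 cm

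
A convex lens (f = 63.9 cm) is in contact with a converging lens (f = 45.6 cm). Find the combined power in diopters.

P₁ = 1/f₁ = 1/(0.639 m) = +1.565 D; P₂ = 1/f₂ = 1/(0.456 m) = +2.193 D.
For thin lenses in contact, P = P₁ + P₂ = (+1.565) + (+2.193) = +3.76 D.

P = +3.76 D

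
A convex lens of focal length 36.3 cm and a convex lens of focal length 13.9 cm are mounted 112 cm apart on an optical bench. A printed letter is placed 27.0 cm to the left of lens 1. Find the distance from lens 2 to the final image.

Lens 1: 1/d_i1 = 1/f₁ − 1/d_o1 = 1/(36.3) − 1/(27.0) = -0.009489, so d_i1 = -105.4 cm.
The intermediate image is 105.4 cm to the left of lens 1 (virtual), which is 112 − (-105.4) = 217.4 cm to the left of lens 2, so d_o2 = +217.4 cm.
Lens 2: 1/d_i2 = 1/f₂ − 1/d_o2 = 1/(13.9) − 1/(217.4) = 0.06734, so d_i2 = 14.8 cm.
The final image is real, 14.8 cm to the right of lens 2 (overall magnification ≈ -0.27).

14.8 cm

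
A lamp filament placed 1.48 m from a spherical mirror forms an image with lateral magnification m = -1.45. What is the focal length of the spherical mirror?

m = −d_i/d_o ⇒ d_i = −m·d_o = −(-1.45)·(1.48) = 2.146 m.
1/f = 1/d_o + 1/d_i = 1/(1.48) + 1/(2.146) = 1.142, so f = 0.876 m.
Since f is positive, the spherical mirror is concave.

f = 0.876 m (concave)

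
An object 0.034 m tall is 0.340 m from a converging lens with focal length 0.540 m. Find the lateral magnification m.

m = +2.70

1/d_i = 1/f − 1/d_o = 1/(0.5400) − 1/(0.340) = -1.089, so d_i = -0.9180 m.
m = −d_i/d_o = −(-0.9180)/(0.340) = +2.70.
The image is virtual, upright and enlarged, on the same side as the object.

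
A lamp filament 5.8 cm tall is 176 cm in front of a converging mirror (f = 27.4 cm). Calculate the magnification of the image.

m = -0.184

1/d_i = 1/f − 1/d_o = 1/(27.40) − 1/(176) = 0.03081, so d_i = 32.45 cm.
m = −d_i/d_o = −(32.45)/(176) = -0.184.
The image is real, inverted and reduced, in front of the mirror.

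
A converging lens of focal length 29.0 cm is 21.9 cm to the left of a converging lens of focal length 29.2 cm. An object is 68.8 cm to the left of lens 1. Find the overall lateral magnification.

Lens 1: 1/d_i1 = 1/(29.0) − 1/(68.8) = 0.01995, so d_i1 = 50.13 cm; m₁ = −d_i1/d_o1 = -0.7286.
d_o2 = 21.9 − (50.13) = -28.23 cm (virtual object).
Lens 2: 1/d_i2 = 1/(29.2) − 1/(-28.23) = 0.06967, so d_i2 = 14.35 cm; m₂ = −d_i2/d_o2 = +0.5084.
m = m₁·m₂ = (-0.7286)(+0.5084) = -0.370.

m = -0.370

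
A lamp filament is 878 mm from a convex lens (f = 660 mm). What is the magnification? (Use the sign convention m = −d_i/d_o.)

1/d_i = 1/f − 1/d_o = 1/(660.0) − 1/(878) = 0.0003762, so d_i = 2658 mm.
m = −d_i/d_o = −(2658)/(878) = -3.03.
The image is real, inverted and enlarged, on the far side of the lens.

m = -3.03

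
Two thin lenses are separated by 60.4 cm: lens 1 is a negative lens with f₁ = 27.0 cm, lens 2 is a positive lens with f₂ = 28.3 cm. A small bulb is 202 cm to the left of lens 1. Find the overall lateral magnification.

f₁ = −27.0 cm (diverging).
Lens 1: 1/d_i1 = 1/(-27.0) − 1/(202) = -0.04199, so d_i1 = -23.82 cm; m₁ = −d_i1/d_o1 = +0.1179.
d_o2 = 60.4 − (-23.82) = 84.22 cm.
Lens 2: 1/d_i2 = 1/(28.3) − 1/(84.22) = 0.02346, so d_i2 = 42.62 cm; m₂ = −d_i2/d_o2 = -0.5061.
m = m₁·m₂ = (+0.1179)(-0.5061) = -0.0597.

m = -0.0597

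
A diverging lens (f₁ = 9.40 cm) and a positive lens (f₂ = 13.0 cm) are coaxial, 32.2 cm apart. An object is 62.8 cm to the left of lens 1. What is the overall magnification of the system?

m = -0.0618

f₁ = −9.40 cm (diverging).
Lens 1: 1/d_i1 = 1/(-9.40) − 1/(62.8) = -0.1223, so d_i1 = -8.176 cm; m₁ = −d_i1/d_o1 = +0.1302.
d_o2 = 32.2 − (-8.176) = 40.38 cm.
Lens 2: 1/d_i2 = 1/(13.0) − 1/(40.38) = 0.05216, so d_i2 = 19.17 cm; m₂ = −d_i2/d_o2 = -0.4748.
m = m₁·m₂ = (+0.1302)(-0.4748) = -0.0618.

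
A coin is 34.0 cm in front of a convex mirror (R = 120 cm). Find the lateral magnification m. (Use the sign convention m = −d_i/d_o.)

m = +0.638

f = R/2 = 120/2 = 60.00 cm; for a convex mirror, f = -60.00 cm.
1/d_i = 1/f − 1/d_o = 1/(-60.00) − 1/(34.0) = -0.04608, so d_i = -21.70 cm.
m = −d_i/d_o = −(-21.70)/(34.0) = +0.638.
The image is virtual, upright and reduced, behind the mirror.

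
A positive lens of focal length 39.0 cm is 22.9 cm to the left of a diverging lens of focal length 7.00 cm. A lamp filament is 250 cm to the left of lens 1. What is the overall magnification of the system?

Lens 1: 1/d_i1 = 1/(39.0) − 1/(250) = 0.02164, so d_i1 = 46.21 cm; m₁ = −d_i1/d_o1 = -0.1848.
d_o2 = 22.9 − (46.21) = -23.31 cm (virtual object).
f₂ = −7.00 cm (diverging).
Lens 2: 1/d_i2 = 1/(-7.00) − 1/(-23.31) = -0.09996, so d_i2 = -10.00 cm; m₂ = −d_i2/d_o2 = -0.4292.
m = m₁·m₂ = (-0.1848)(-0.4292) = +0.0793.

m = +0.0793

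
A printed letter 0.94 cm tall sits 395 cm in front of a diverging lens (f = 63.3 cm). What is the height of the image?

0.130 cm

For a diverging lens, f = -63.3 cm.
1/d_i = 1/f − 1/d_o = 1/(-63.30) − 1/(395) = -0.01833, so d_i = -54.56 cm.
m = −d_i/d_o = +0.1381.
|h_i| = |m|·h_o = 0.1381 × 0.94 = 0.130 cm. The image is virtual, upright and reduced, on the same side as the object.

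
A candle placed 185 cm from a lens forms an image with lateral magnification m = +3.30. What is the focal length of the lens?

f = 265 cm (converging)

m = −d_i/d_o ⇒ d_i = −m·d_o = −(+3.30)·(185) = -610.5 cm.
1/f = 1/d_o + 1/d_i = 1/(185) + 1/(-610.5) = 0.003767, so f = 265 cm.
Since f is positive, the lens is converging.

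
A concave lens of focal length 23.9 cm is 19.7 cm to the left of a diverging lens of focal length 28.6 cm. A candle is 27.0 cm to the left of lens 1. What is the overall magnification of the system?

m = +0.220

f₁ = −23.9 cm (diverging).
Lens 1: 1/d_i1 = 1/(-23.9) − 1/(27.0) = -0.07888, so d_i1 = -12.68 cm; m₁ = −d_i1/d_o1 = +0.4696.
d_o2 = 19.7 − (-12.68) = 32.38 cm.
f₂ = −28.6 cm (diverging).
Lens 2: 1/d_i2 = 1/(-28.6) − 1/(32.38) = -0.06585, so d_i2 = -15.19 cm; m₂ = −d_i2/d_o2 = +0.4690.
m = m₁·m₂ = (+0.4696)(+0.4690) = +0.220.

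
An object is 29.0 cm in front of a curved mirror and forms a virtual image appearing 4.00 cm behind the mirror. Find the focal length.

f = -4.64 cm (convex)

Virtual image ⇒ d_i = −4.00 cm.
1/f = 1/d_o + 1/d_i = 1/(29.0) + 1/(-4.00) = -0.2155, so f = -4.64 cm.
Since f is negative, the curved mirror is convex.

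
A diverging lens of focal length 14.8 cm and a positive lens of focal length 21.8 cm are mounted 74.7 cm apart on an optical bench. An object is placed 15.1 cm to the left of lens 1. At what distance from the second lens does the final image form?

Lens 1 is diverging, so f₁ = −14.8 cm.
Lens 1: 1/d_i1 = 1/f₁ − 1/d_o1 = 1/(-14.8) − 1/(15.1) = -0.1338, so d_i1 = -7.474 cm.
The intermediate image is 7.474 cm to the left of lens 1 (virtual), which is 74.7 − (-7.474) = 82.17 cm to the left of lens 2, so d_o2 = +82.17 cm.
Lens 2: 1/d_i2 = 1/f₂ − 1/d_o2 = 1/(21.8) − 1/(82.17) = 0.03370, so d_i2 = 29.7 cm.
The final image is real, 29.7 cm to the right of lens 2 (overall magnification ≈ -0.18).

29.7 cm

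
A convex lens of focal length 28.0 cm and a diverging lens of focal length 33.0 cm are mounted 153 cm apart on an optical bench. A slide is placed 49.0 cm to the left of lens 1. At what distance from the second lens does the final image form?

Lens 1: 1/d_i1 = 1/f₁ − 1/d_o1 = 1/(28.0) − 1/(49.0) = 0.01531, so d_i1 = 65.33 cm.
The intermediate image is 65.33 cm to the right of lens 1, which is 153 − (65.33) = 87.67 cm to the left of lens 2, so d_o2 = +87.67 cm.
Lens 2 is diverging, so f₂ = −33.0 cm.
Lens 2: 1/d_i2 = 1/f₂ − 1/d_o2 = 1/(-33.0) − 1/(87.67) = -0.04171, so d_i2 = -24.0 cm.
The final image is virtual, 24.0 cm to the left of lens 2 (overall magnification ≈ -0.36).

24.0 cm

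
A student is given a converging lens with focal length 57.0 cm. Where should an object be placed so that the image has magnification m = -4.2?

m = −d_i/d_o ⇒ d_i = −m·d_o.
1/f = 1/d_o + 1/d_i = 1/d_o − 1/(m·d_o) = (1 − 1/m)/d_o, so d_o = f(1 − 1/m) = (57.00)(1 − 1/(-4.2)) = 70.6 cm.

70.6 cm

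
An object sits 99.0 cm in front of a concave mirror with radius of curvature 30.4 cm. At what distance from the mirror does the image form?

f = R/2 = 30.4/2 = 15.20 cm.
Mirror equation: 1/s_i = 1/f − 1/s_o = 1/(15.20) − 1/(99.0) = 0.06579 − 0.01010 = 0.05569, so s_i = 18.0 cm.
The image is real, inverted and reduced, in front of the mirror.

18.0 cm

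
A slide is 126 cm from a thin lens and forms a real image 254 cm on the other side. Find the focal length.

f = 84.2 cm (converging)

Real image ⇒ d_i = +254 cm.
1/f = 1/d_o + 1/d_i = 1/(126) + 1/(254) = 0.01187, so f = 84.2 cm.
Since f is positive, the thin lens is converging.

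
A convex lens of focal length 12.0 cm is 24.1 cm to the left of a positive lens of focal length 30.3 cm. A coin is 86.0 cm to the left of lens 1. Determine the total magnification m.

m = -0.244

Lens 1: 1/d_i1 = 1/(12.0) − 1/(86.0) = 0.07171, so d_i1 = 13.95 cm; m₁ = −d_i1/d_o1 = -0.1622.
d_o2 = 24.1 − (13.95) = 10.15 cm.
Lens 2: 1/d_i2 = 1/(30.3) − 1/(10.15) = -0.06552, so d_i2 = -15.26 cm; m₂ = −d_i2/d_o2 = +1.504.
m = m₁·m₂ = (-0.1622)(+1.504) = -0.244.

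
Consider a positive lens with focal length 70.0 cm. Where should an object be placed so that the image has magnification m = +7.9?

61.1 cm

m = −d_i/d_o ⇒ d_i = −m·d_o.
1/f = 1/d_o + 1/d_i = 1/d_o − 1/(m·d_o) = (1 − 1/m)/d_o, so d_o = f(1 − 1/m) = (70.00)(1 − 1/(+7.9)) = 61.1 cm.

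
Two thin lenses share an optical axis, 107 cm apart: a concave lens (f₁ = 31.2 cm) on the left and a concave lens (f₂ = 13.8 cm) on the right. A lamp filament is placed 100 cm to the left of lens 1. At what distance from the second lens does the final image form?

12.5 cm

Lens 1 is diverging, so f₁ = −31.2 cm.
Lens 1: 1/d_i1 = 1/f₁ − 1/d_o1 = 1/(-31.2) − 1/(100) = -0.04205, so d_i1 = -23.78 cm.
The intermediate image is 23.78 cm to the left of lens 1 (virtual), which is 107 − (-23.78) = 130.8 cm to the left of lens 2, so d_o2 = +130.8 cm.
Lens 2 is diverging, so f₂ = −13.8 cm.
Lens 2: 1/d_i2 = 1/f₂ − 1/d_o2 = 1/(-13.8) − 1/(130.8) = -0.08011, so d_i2 = -12.5 cm.
The final image is virtual, 12.5 cm to the left of lens 2 (overall magnification ≈ 0.023).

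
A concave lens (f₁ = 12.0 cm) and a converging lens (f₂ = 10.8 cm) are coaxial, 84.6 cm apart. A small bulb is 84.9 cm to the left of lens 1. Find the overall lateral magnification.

f₁ = −12.0 cm (diverging).
Lens 1: 1/d_i1 = 1/(-12.0) − 1/(84.9) = -0.09511, so d_i1 = -10.51 cm; m₁ = −d_i1/d_o1 = +0.1238.
d_o2 = 84.6 − (-10.51) = 95.11 cm.
Lens 2: 1/d_i2 = 1/(10.8) − 1/(95.11) = 0.08208, so d_i2 = 12.18 cm; m₂ = −d_i2/d_o2 = -0.1281.
m = m₁·m₂ = (+0.1238)(-0.1281) = -0.0159.

m = -0.0159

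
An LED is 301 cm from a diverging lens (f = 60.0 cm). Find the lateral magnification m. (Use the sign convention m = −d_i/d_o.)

m = +0.166

For a diverging lens, f = -60.0 cm.
1/d_i = 1/f − 1/d_o = 1/(-60.00) − 1/(301) = -0.01999, so d_i = -50.03 cm.
m = −d_i/d_o = −(-50.03)/(301) = +0.166.
The image is virtual, upright and reduced, on the same side as the object.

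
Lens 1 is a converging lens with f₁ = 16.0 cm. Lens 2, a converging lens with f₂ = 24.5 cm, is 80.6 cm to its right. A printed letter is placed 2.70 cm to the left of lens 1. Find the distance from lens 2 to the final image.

Lens 1: 1/d_i1 = 1/f₁ − 1/d_o1 = 1/(16.0) − 1/(2.70) = -0.3079, so d_i1 = -3.248 cm.
The intermediate image is 3.248 cm to the left of lens 1 (virtual), which is 80.6 − (-3.248) = 83.85 cm to the left of lens 2, so d_o2 = +83.85 cm.
Lens 2: 1/d_i2 = 1/f₂ − 1/d_o2 = 1/(24.5) − 1/(83.85) = 0.02889, so d_i2 = 34.6 cm.
The final image is real, 34.6 cm to the right of lens 2 (overall magnification ≈ -0.50).

34.6 cm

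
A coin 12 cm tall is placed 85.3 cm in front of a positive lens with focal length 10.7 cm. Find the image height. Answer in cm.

1.72 cm

1/d_i = 1/f − 1/d_o = 1/(10.70) − 1/(85.3) = 0.08173, so d_i = 12.23 cm.
m = −d_i/d_o = -0.1434.
|h_i| = |m|·h_o = 0.1434 × 12 = 1.72 cm. The image is real, inverted and reduced, on the far side of the lens.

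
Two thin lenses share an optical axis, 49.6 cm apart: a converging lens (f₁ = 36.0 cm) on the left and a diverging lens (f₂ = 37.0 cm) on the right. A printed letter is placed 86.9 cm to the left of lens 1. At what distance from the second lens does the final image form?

17.5 cm

Lens 1: 1/d_i1 = 1/f₁ − 1/d_o1 = 1/(36.0) − 1/(86.9) = 0.01627, so d_i1 = 61.46 cm.
The intermediate image is 61.46 cm to the right of lens 1, which lies 11.86 cm to the right of lens 2 — a virtual object — so d_o2 = −11.86 cm.
Lens 2 is diverging, so f₂ = −37.0 cm.
Lens 2: 1/d_i2 = 1/f₂ − 1/d_o2 = 1/(-37.0) − 1/(-11.86) = 0.05729, so d_i2 = 17.5 cm.
The final image is real, 17.5 cm to the right of lens 2 (overall magnification ≈ -1.0).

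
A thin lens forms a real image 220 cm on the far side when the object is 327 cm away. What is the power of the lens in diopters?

d_i = +220 cm.
1/f = 1/d_o + 1/d_i = 1/(327) + 1/(220) = 0.007604 cm⁻¹.
f = 131.5 cm = 1.315 m, so P = 1/f = +0.760 D.

P = +0.760 D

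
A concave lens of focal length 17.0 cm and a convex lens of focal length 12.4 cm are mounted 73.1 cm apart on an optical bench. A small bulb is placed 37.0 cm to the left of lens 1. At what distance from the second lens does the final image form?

14.5 cm

Lens 1 is diverging, so f₁ = −17.0 cm.
Lens 1: 1/d_i1 = 1/f₁ − 1/d_o1 = 1/(-17.0) − 1/(37.0) = -0.08585, so d_i1 = -11.65 cm.
The intermediate image is 11.65 cm to the left of lens 1 (virtual), which is 73.1 − (-11.65) = 84.75 cm to the left of lens 2, so d_o2 = +84.75 cm.
Lens 2: 1/d_i2 = 1/f₂ − 1/d_o2 = 1/(12.4) − 1/(84.75) = 0.06885, so d_i2 = 14.5 cm.
The final image is real, 14.5 cm to the right of lens 2 (overall magnification ≈ -0.054).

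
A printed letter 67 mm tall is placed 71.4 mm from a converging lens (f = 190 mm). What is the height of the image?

1/d_i = 1/f − 1/d_o = 1/(190.0) − 1/(71.4) = -0.008742, so d_i = -114.4 mm.
m = −d_i/d_o = +1.602.
|h_i| = |m|·h_o = 1.602 × 67 = 107 mm. The image is virtual, upright and enlarged, on the same side as the object.

107 mm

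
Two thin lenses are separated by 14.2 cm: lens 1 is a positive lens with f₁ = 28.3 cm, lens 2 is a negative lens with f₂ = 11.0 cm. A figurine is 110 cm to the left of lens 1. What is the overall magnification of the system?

m = +0.295

Lens 1: 1/d_i1 = 1/(28.3) − 1/(110) = 0.02624, so d_i1 = 38.10 cm; m₁ = −d_i1/d_o1 = -0.3464.
d_o2 = 14.2 − (38.10) = -23.90 cm (virtual object).
f₂ = −11.0 cm (diverging).
Lens 2: 1/d_i2 = 1/(-11.0) − 1/(-23.90) = -0.04907, so d_i2 = -20.38 cm; m₂ = −d_i2/d_o2 = -0.8527.
m = m₁·m₂ = (-0.3464)(-0.8527) = +0.295.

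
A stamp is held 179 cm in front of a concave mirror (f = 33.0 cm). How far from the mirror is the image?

40.5 cm

Mirror equation: 1/s_i = 1/f − 1/s_o = 1/(33.00) − 1/(179) = 0.03030 − 0.005587 = 0.02472, so s_i = 40.5 cm.
The image is real, inverted and reduced, in front of the mirror.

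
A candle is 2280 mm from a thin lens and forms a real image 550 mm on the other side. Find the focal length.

f = 443 mm (converging)

Real image ⇒ d_i = +550 mm.
1/f = 1/d_o + 1/d_i = 1/(2280) + 1/(550) = 0.002257, so f = 443 mm.
Since f is positive, the thin lens is converging.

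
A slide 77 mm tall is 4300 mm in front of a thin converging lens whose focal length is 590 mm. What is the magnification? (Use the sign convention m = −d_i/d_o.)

1/d_i = 1/f − 1/d_o = 1/(590.0) − 1/(4300) = 0.001462, so d_i = 683.8 mm.
m = −d_i/d_o = −(683.8)/(4300) = -0.159.
The image is real, inverted and reduced, on the far side of the lens.

m = -0.159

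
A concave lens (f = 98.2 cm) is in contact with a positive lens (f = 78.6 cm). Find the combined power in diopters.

P = +0.254 D

P₁ = 1/f₁ = 1/(-0.982 m) = -1.018 D; P₂ = 1/f₂ = 1/(0.786 m) = +1.272 D.
For thin lenses in contact, P = P₁ + P₂ = (-1.018) + (+1.272) = +0.254 D.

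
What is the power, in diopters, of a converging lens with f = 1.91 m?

P = 1/f = 1/(1.91 m) = +0.524 D.

P = +0.524 D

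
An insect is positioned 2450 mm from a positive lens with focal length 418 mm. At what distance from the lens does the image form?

Thin-lens equation: 1/v = 1/f − 1/u = 1/(418.0) − 1/(2450) = 0.002392 − 0.0004082 = 0.001984, so v = 504 mm.
The image is real, inverted and reduced, on the far side of the lens.

504 mm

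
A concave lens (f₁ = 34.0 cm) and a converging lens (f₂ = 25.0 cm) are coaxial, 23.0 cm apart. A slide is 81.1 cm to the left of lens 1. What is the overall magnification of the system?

m = -0.336

f₁ = −34.0 cm (diverging).
Lens 1: 1/d_i1 = 1/(-34.0) − 1/(81.1) = -0.04174, so d_i1 = -23.96 cm; m₁ = −d_i1/d_o1 = +0.2954.
d_o2 = 23.0 − (-23.96) = 46.96 cm.
Lens 2: 1/d_i2 = 1/(25.0) − 1/(46.96) = 0.01871, so d_i2 = 53.46 cm; m₂ = −d_i2/d_o2 = -1.138.
m = m₁·m₂ = (+0.2954)(-1.138) = -0.336.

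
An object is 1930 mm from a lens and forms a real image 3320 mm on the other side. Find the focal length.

Real image ⇒ d_i = +3320 mm.
1/f = 1/d_o + 1/d_i = 1/(1930) + 1/(3320) = 0.0008193, so f = 1220 mm.
Since f is positive, the lens is converging.

f = 1220 mm (converging)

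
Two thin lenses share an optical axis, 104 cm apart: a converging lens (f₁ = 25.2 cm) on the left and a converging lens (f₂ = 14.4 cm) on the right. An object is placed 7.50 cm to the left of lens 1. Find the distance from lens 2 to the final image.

16.5 cm

Lens 1: 1/d_i1 = 1/f₁ − 1/d_o1 = 1/(25.2) − 1/(7.50) = -0.09365, so d_i1 = -10.68 cm.
The intermediate image is 10.68 cm to the left of lens 1 (virtual), which is 104 − (-10.68) = 114.7 cm to the left of lens 2, so d_o2 = +114.7 cm.
Lens 2: 1/d_i2 = 1/f₂ − 1/d_o2 = 1/(14.4) − 1/(114.7) = 0.06073, so d_i2 = 16.5 cm.
The final image is real, 16.5 cm to the right of lens 2 (overall magnification ≈ -0.20).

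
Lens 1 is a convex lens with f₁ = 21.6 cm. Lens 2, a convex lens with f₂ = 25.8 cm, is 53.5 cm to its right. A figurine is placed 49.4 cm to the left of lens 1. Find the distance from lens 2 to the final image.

36.5 cm

Lens 1: 1/d_i1 = 1/f₁ − 1/d_o1 = 1/(21.6) − 1/(49.4) = 0.02605, so d_i1 = 38.38 cm.
The intermediate image is 38.38 cm to the right of lens 1, which is 53.5 − (38.38) = 15.12 cm to the left of lens 2, so d_o2 = +15.12 cm.
Lens 2: 1/d_i2 = 1/f₂ − 1/d_o2 = 1/(25.8) − 1/(15.12) = -0.02738, so d_i2 = -36.5 cm.
The final image is virtual, 36.5 cm to the left of lens 2 (overall magnification ≈ -1.9).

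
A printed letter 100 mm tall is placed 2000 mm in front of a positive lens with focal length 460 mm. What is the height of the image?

29.9 mm

1/d_i = 1/f − 1/d_o = 1/(460.0) − 1/(2000) = 0.001674, so d_i = 597.4 mm.
m = −d_i/d_o = -0.2987.
|h_i| = |m|·h_o = 0.2987 × 100 = 29.9 mm. The image is real, inverted and reduced, on the far side of the lens.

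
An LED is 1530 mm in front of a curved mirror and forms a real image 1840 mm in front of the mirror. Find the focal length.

Real image ⇒ d_i = +1840 mm.
1/f = 1/d_o + 1/d_i = 1/(1530) + 1/(1840) = 0.001197, so f = 835 mm.
Since f is positive, the curved mirror is concave.

f = 835 mm (concave)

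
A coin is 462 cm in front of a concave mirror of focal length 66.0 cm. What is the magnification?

m = -0.167

1/d_i = 1/f − 1/d_o = 1/(66.00) − 1/(462) = 0.01299, so d_i = 77.00 cm.
m = −d_i/d_o = −(77.00)/(462) = -0.167.
The image is real, inverted and reduced, in front of the mirror.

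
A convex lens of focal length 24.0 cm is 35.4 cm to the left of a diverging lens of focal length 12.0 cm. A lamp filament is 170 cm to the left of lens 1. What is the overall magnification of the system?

Lens 1: 1/d_i1 = 1/(24.0) − 1/(170) = 0.03578, so d_i1 = 27.95 cm; m₁ = −d_i1/d_o1 = -0.1644.
d_o2 = 35.4 − (27.95) = 7.450 cm.
f₂ = −12.0 cm (diverging).
Lens 2: 1/d_i2 = 1/(-12.0) − 1/(7.450) = -0.2176, so d_i2 = -4.596 cm; m₂ = −d_i2/d_o2 = +0.6170.
m = m₁·m₂ = (-0.1644)(+0.6170) = -0.101.

m = -0.101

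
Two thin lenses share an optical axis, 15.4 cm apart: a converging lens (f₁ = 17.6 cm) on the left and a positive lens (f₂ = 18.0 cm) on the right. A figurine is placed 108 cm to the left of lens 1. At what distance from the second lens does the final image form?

Lens 1: 1/d_i1 = 1/f₁ − 1/d_o1 = 1/(17.6) − 1/(108) = 0.04756, so d_i1 = 21.03 cm.
The intermediate image is 21.03 cm to the right of lens 1, which lies 5.630 cm to the right of lens 2 — a virtual object — so d_o2 = −5.630 cm.
Lens 2: 1/d_i2 = 1/f₂ − 1/d_o2 = 1/(18.0) − 1/(-5.630) = 0.2332, so d_i2 = 4.29 cm.
The final image is real, 4.29 cm to the right of lens 2 (overall magnification ≈ -0.15).

4.29 cm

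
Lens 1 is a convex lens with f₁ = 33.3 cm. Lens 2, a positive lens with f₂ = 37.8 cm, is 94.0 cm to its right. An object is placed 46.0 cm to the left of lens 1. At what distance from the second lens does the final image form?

Lens 1: 1/d_i1 = 1/f₁ − 1/d_o1 = 1/(33.3) − 1/(46.0) = 0.008291, so d_i1 = 120.6 cm.
The intermediate image is 120.6 cm to the right of lens 1, which lies 26.60 cm to the right of lens 2 — a virtual object — so d_o2 = −26.60 cm.
Lens 2: 1/d_i2 = 1/f₂ − 1/d_o2 = 1/(37.8) − 1/(-26.60) = 0.06405, so d_i2 = 15.6 cm.
The final image is real, 15.6 cm to the right of lens 2 (overall magnification ≈ -1.5).

15.6 cm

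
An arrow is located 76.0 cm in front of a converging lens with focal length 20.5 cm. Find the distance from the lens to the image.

28.1 cm

Lens equation: 1/v = 1/f − 1/u = 1/(20.50) − 1/(76.0) = 0.04878 − 0.01316 = 0.03562, so v = 28.1 cm.
The image is real, inverted and reduced, on the far side of the lens.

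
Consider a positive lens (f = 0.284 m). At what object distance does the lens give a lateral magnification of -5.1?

m = −d_i/d_o ⇒ d_i = −m·d_o.
1/f = 1/d_o + 1/d_i = 1/d_o − 1/(m·d_o) = (1 − 1/m)/d_o, so d_o = f(1 − 1/m) = (0.2840)(1 − 1/(-5.1)) = 0.340 m.

0.340 m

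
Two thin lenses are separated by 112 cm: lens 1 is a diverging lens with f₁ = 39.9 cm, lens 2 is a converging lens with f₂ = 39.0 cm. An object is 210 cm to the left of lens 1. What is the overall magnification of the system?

m = -0.0585

f₁ = −39.9 cm (diverging).
Lens 1: 1/d_i1 = 1/(-39.9) − 1/(210) = -0.02982, so d_i1 = -33.53 cm; m₁ = −d_i1/d_o1 = +0.1597.
d_o2 = 112 − (-33.53) = 145.5 cm.
Lens 2: 1/d_i2 = 1/(39.0) − 1/(145.5) = 0.01877, so d_i2 = 53.28 cm; m₂ = −d_i2/d_o2 = -0.3662.
m = m₁·m₂ = (+0.1597)(-0.3662) = -0.0585.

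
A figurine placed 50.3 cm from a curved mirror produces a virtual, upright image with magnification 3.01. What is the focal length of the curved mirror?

f = 75.3 cm (concave)

m = −d_i/d_o ⇒ d_i = −m·d_o = −(+3.01)·(50.3) = -151.4 cm.
1/f = 1/d_o + 1/d_i = 1/(50.3) + 1/(-151.4) = 0.01328, so f = 75.3 cm.
Since f is positive, the curved mirror is concave.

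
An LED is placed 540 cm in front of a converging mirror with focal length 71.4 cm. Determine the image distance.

Mirror equation: 1/v = 1/f − 1/u = 1/(71.40) − 1/(540) = 0.01401 − 0.001852 = 0.01215, so v = 82.3 cm.
The image is real, inverted and reduced, in front of the mirror.

82.3 cm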